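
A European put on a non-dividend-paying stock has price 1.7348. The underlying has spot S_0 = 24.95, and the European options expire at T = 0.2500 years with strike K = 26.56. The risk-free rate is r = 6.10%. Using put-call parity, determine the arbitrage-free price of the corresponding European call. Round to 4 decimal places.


Put-call parity: C - P = S_0 * exp(-qT) - K * exp(-rT).
S_0 * exp(-qT) = 24.9500 * 1.00000000 = 24.95000000
K * exp(-rT) = 26.5600 * 0.98486569 = 26.15803279
C = P + S*exp(-qT) - K*exp(-rT)
C = 1.7348 + 24.95000000 - 26.15803279 = 0.5268

Answer: Call price = 0.5268


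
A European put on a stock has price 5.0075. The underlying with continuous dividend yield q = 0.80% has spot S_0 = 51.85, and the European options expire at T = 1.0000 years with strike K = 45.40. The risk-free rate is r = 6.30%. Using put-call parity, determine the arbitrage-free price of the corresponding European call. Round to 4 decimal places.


Put-call parity: C - P = S_0 * exp(-qT) - K * exp(-rT).
S_0 * exp(-qT) = 51.8500 * 0.99203191 = 51.43685478
K * exp(-rT) = 45.4000 * 0.93894347 = 42.62803371
C = P + S*exp(-qT) - K*exp(-rT)
C = 5.0075 + 51.43685478 - 42.62803371 = 13.8163

Answer: Call price = 13.8163


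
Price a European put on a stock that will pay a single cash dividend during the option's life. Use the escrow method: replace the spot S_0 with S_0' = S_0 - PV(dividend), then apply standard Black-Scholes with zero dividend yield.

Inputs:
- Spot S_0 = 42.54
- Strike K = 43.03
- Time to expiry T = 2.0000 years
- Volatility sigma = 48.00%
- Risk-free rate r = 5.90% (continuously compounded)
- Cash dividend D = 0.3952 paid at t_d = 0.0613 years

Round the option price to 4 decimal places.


Answer: Price = 8.8317

Derivation:
PV(D) = D * exp(-r * t_d) = 0.3952 * 0.99638983 = 0.39377326
S_0' = S_0 - PV(D) = 42.5400 - 0.39377326 = 42.14622674
d1 = (ln(S_0'/K) + (r + sigma^2/2)*T) / (sigma*sqrt(T)) = 0.48267052
d2 = d1 - sigma*sqrt(T) = -0.19615199
exp(-rT) = 0.88869605
N(-d1) = 0.31466485; N(-d2) = 0.57775440
P = K * exp(-rT) * N(-d2) - S_0' * N(-d1) = 43.0300 * 0.88869605 * 0.57775440 - 42.14622674 * 0.31466485 = 8.8317


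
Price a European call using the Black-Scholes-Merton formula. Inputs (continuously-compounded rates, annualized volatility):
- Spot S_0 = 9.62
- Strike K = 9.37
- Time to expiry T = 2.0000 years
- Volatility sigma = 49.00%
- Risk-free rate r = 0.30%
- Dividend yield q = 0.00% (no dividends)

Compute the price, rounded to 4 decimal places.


Answer: Price = 2.7214

Derivation:
d1 = (ln(S/K) + (r - q + 0.5*sigma^2) * T) / (sigma * sqrt(T)) = 0.39313863
d2 = d1 - sigma * sqrt(T) = -0.29982602
exp(-rT) = 0.99401796; exp(-qT) = 1.00000000
C = S_0 * exp(-qT) * N(d1) - K * exp(-rT) * N(d2)
N(d1) = 0.65289145; N(d2) = 0.38215493
C = 9.6200 * 1.00000000 * 0.65289145 - 9.3700 * 0.99401796 * 0.38215493 = 2.7214


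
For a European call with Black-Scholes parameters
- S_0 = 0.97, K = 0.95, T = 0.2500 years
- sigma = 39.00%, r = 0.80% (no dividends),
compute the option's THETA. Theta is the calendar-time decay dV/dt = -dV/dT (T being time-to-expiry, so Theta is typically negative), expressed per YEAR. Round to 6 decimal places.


d1 = 0.2145978816; d2 = 0.0195978816
phi(d1) = 0.3898611384; exp(-qT) = 1.0000000000; exp(-rT) = 0.9980019987
Theta = -S*exp(-qT)*phi(d1)*sigma/(2*sqrt(T)) - r*K*exp(-rT)*N(d2) + q*S*exp(-qT)*N(d1)
N(d1) = 0.5849595771; N(d2) = 0.5078179231; sqrt(T) = 0.5000000000
Term 1 = -0.9700 * 1.0000000000 * 0.3898611384 * 0.3900 / (2 * 0.5000000000) = -0.1474844687
Term 2 = -0.0080 * 0.9500 * 0.9980019987 * 0.5078179231 = -0.0038517051
Term 3 = 0 (no dividend yield, q = 0)
Theta = -0.1474844687 + (-0.0038517051) + (0.0000000000) = -0.151336

Answer: Theta = -0.151336


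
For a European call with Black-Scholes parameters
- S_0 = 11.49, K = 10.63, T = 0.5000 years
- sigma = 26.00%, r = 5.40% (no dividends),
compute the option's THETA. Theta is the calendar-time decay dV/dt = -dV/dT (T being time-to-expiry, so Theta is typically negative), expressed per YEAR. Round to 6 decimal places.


Answer: Theta = -1.058934

Derivation:
d1 = 0.6619438684; d2 = 0.4780961053
phi(d1) = 0.3204518091; exp(-qT) = 1.0000000000; exp(-rT) = 0.9733612415
Theta = -S*exp(-qT)*phi(d1)*sigma/(2*sqrt(T)) - r*K*exp(-rT)*N(d2) + q*S*exp(-qT)*N(d1)
N(d1) = 0.7459964020; N(d2) = 0.6837090980; sqrt(T) = 0.7071067812
Term 1 = -11.4900 * 1.0000000000 * 0.3204518091 * 0.2600 / (2 * 0.7071067812) = -0.6769258618
Term 2 = -0.0540 * 10.6300 * 0.9733612415 * 0.6837090980 = -0.3820079774
Term 3 = 0 (no dividend yield, q = 0)
Theta = -0.6769258618 + (-0.3820079774) + (0.0000000000) = -1.058934


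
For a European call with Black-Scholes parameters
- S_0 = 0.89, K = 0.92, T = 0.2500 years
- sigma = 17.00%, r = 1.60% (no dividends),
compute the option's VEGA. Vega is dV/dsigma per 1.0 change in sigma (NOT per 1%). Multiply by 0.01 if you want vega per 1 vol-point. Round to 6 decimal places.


Answer: Vega = 0.169694

Derivation:
d1 = -0.3004671449; d2 = -0.3854671449
phi(d1) = 0.3813343286; exp(-qT) = 1.0000000000; exp(-rT) = 0.9960079893
Vega = S * exp(-qT) * phi(d1) * sqrt(T) = 0.8900 * 1.0000000000 * 0.3813343286 * 0.5000000000 = 0.169694


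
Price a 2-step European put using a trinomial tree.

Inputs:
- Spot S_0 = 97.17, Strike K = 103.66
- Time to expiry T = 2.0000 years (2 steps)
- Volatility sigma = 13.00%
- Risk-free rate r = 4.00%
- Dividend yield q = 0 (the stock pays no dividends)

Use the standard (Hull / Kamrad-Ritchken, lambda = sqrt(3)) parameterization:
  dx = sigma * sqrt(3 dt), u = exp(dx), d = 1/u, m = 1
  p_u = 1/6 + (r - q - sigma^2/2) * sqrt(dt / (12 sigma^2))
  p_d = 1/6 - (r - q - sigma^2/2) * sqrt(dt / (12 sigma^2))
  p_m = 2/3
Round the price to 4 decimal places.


Answer: Price = V(0,0) = 6.3974

Derivation:
dt = T/N = 1.000000; dx = sigma*sqrt(3*dt) = 0.225167
u = exp(dx) = 1.252531; d = 1/u = 0.798383
p_u = 0.236726, p_m = 0.666667, p_d = 0.096607
Discount per step: exp(-r*dt) = 0.960789
Stock lattice S(k, j) with j the centered position index:
  k=0: S(0,+0) = 97.1700
  k=1: S(1,-1) = 77.5789; S(1,+0) = 97.1700; S(1,+1) = 121.7085
  k=2: S(2,-2) = 61.9377; S(2,-1) = 77.5789; S(2,+0) = 97.1700; S(2,+1) = 121.7085; S(2,+2) = 152.4437
Terminal payoffs V(N, j) = max(K - S_T, 0):
  V(2,-2) = 41.722314; V(2,-1) = 26.081105; V(2,+0) = 6.490000; V(2,+1) = 0.000000; V(2,+2) = 0.000000
Backward induction: V(k, j) = exp(-r*dt) * [p_u * V(k+1, j+1) + p_m * V(k+1, j) + p_d * V(k+1, j-1)]
  V(1,-1) = exp(-r*dt) * [p_u*6.490000 + p_m*26.081105 + p_d*41.722314] = 22.054384
  V(1,+0) = exp(-r*dt) * [p_u*0.000000 + p_m*6.490000 + p_d*26.081105] = 6.577848
  V(1,+1) = exp(-r*dt) * [p_u*0.000000 + p_m*0.000000 + p_d*6.490000] = 0.602398
  V(0,+0) = exp(-r*dt) * [p_u*0.602398 + p_m*6.577848 + p_d*22.054384] = 6.397371


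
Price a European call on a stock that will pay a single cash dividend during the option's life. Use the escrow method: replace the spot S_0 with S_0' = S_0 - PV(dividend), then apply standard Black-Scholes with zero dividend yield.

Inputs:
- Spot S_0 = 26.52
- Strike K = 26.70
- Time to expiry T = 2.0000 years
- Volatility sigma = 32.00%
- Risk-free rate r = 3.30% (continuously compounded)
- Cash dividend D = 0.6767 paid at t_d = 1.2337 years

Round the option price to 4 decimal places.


PV(D) = D * exp(-r * t_d) = 0.6767 * 0.96010550 = 0.64970339
S_0' = S_0 - PV(D) = 26.5200 - 0.64970339 = 25.87029661
d1 = (ln(S_0'/K) + (r + sigma^2/2)*T) / (sigma*sqrt(T)) = 0.30235863
d2 = d1 - sigma*sqrt(T) = -0.15018971
exp(-rT) = 0.93613086
N(d1) = 0.61881066; N(d2) = 0.44030747
C = S_0' * N(d1) - K * exp(-rT) * N(d2) = 25.87029661 * 0.61881066 - 26.7000 * 0.93613086 * 0.44030747 = 5.0035

Answer: Price = 5.0035


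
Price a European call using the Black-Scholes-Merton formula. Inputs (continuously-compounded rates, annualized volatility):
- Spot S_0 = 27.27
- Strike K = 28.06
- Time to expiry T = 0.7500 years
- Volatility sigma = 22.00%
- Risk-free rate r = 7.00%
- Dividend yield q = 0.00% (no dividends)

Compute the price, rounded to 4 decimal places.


d1 = (ln(S/K) + (r - q + 0.5*sigma^2) * T) / (sigma * sqrt(T)) = 0.22092635
d2 = d1 - sigma * sqrt(T) = 0.03040076
exp(-rT) = 0.94885432; exp(-qT) = 1.00000000
C = S_0 * exp(-qT) * N(d1) - K * exp(-rT) * N(d2)
N(d1) = 0.58742511; N(d2) = 0.51212628
C = 27.2700 * 1.00000000 * 0.58742511 - 28.0600 * 0.94885432 * 0.51212628 = 2.3838

Answer: Price = 2.3838


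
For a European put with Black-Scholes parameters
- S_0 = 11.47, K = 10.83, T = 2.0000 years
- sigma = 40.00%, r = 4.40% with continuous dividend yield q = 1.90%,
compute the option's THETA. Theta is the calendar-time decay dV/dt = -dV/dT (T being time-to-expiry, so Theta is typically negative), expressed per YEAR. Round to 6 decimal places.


d1 = 0.4727271701; d2 = -0.0929582548
phi(d1) = 0.3567664111; exp(-qT) = 0.9627129409; exp(-rT) = 0.9157608767
Theta = -S*exp(-qT)*phi(d1)*sigma/(2*sqrt(T)) + r*K*exp(-rT)*N(-d2) - q*S*exp(-qT)*N(-d1)
N(-d1) = 0.3182039198; N(-d2) = 0.5370316373; sqrt(T) = 1.4142135624
Term 1 = -11.4700 * 0.9627129409 * 0.3567664111 * 0.4000 / (2 * 1.4142135624) = -0.5571333871
Term 2 = 0.0440 * 10.8300 * 0.9157608767 * 0.5370316373 = 0.2343489921
Term 3 = -0.0190 * 11.4700 * 0.9627129409 * 0.3182039198 = -0.0667604651
Theta = -0.5571333871 + (0.2343489921) + (-0.0667604651) = -0.389545

Answer: Theta = -0.389545


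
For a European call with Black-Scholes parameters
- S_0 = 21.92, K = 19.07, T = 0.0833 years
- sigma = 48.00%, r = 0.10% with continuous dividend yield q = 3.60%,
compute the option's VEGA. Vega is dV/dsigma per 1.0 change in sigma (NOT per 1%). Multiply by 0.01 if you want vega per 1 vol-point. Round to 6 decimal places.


Answer: Vega = 1.444493

Derivation:
d1 = 1.0536130301; d2 = 0.9150766811
phi(d1) = 0.2290101984; exp(-qT) = 0.9970056919; exp(-rT) = 0.9999167035
Vega = S * exp(-qT) * phi(d1) * sqrt(T) = 21.9200 * 0.9970056919 * 0.2290101984 * 0.2886173938 = 1.444493


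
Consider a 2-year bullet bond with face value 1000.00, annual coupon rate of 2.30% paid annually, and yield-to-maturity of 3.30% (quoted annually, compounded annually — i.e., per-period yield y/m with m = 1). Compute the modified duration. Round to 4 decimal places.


Answer: Modified duration = 1.9141

Derivation:
Coupon per period c = face * coupon_rate / m = 23.000000
Periods per year m = 1; per-period yield y/m = 0.033000
Number of cashflows N = 2
Cashflows (t years, CF_t, discount factor 1/(1+y/m)^(m*t), PV):
  t = 1.0000: CF_t = 23.000000, DF = 0.968054, PV = 22.265247
  t = 2.0000: CF_t = 1023.000000, DF = 0.937129, PV = 958.682921
Price P = sum_t PV_t = 980.948168
First compute Macaulay numerator sum_t t * PV_t:
  t * PV_t at t = 1.0000: 22.265247
  t * PV_t at t = 2.0000: 1917.365843
Macaulay duration D = 1939.631090 / 980.948168 = 1.977302
Modified duration = D / (1 + y/m) = 1.977302 / (1 + 0.033000) = 1.914136


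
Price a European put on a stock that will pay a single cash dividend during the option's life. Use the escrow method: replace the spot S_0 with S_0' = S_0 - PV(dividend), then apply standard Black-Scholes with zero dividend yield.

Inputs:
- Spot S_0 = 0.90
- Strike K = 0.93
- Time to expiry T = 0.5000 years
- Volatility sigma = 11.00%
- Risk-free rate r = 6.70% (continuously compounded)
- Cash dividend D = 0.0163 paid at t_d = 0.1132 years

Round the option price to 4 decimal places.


PV(D) = D * exp(-r * t_d) = 0.0163 * 0.99244429 = 0.01617684
S_0' = S_0 - PV(D) = 0.9000 - 0.01617684 = 0.88382316
d1 = (ln(S_0'/K) + (r + sigma^2/2)*T) / (sigma*sqrt(T)) = -0.18516672
d2 = d1 - sigma*sqrt(T) = -0.26294847
exp(-rT) = 0.96705491
N(-d1) = 0.57345087; N(-d2) = 0.60370485
P = K * exp(-rT) * N(-d2) - S_0' * N(-d1) = 0.9300 * 0.96705491 * 0.60370485 - 0.88382316 * 0.57345087 = 0.0361

Answer: Price = 0.0361


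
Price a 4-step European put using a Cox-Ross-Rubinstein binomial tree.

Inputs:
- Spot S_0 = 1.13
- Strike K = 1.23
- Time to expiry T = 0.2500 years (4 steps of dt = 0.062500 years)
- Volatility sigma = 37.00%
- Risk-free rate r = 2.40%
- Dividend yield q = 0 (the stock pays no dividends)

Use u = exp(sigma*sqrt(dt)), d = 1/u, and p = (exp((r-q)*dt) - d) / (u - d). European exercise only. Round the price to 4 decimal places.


Answer: Price = V(0,0) = 0.1453

Derivation:
dt = T/N = 0.062500
u = exp(sigma*sqrt(dt)) = 1.096913; d = 1/u = 0.911649
p = (exp((r-q)*dt) - d) / (u - d) = 0.484994
Discount per step: exp(-r*dt) = 0.998501
Stock lattice S(k, i) with i counting down-moves:
  k=0: S(0,0) = 1.1300
  k=1: S(1,0) = 1.2395; S(1,1) = 1.0302
  k=2: S(2,0) = 1.3596; S(2,1) = 1.1300; S(2,2) = 0.9391
  k=3: S(3,0) = 1.4914; S(3,1) = 1.2395; S(3,2) = 1.0302; S(3,3) = 0.8562
  k=4: S(4,0) = 1.6359; S(4,1) = 1.3596; S(4,2) = 1.1300; S(4,3) = 0.9391; S(4,4) = 0.7805
Terminal payoffs V(N, i) = max(K - S_T, 0):
  V(4,0) = 0.000000; V(4,1) = 0.000000; V(4,2) = 0.100000; V(4,3) = 0.290852; V(4,4) = 0.449470
Backward induction: V(k, i) = exp(-r*dt) * [p * V(k+1, i) + (1-p) * V(k+1, i+1)].
  V(3,0) = exp(-r*dt) * [p*0.000000 + (1-p)*0.000000] = 0.000000
  V(3,1) = exp(-r*dt) * [p*0.000000 + (1-p)*0.100000] = 0.051423
  V(3,2) = exp(-r*dt) * [p*0.100000 + (1-p)*0.290852] = 0.197993
  V(3,3) = exp(-r*dt) * [p*0.290852 + (1-p)*0.449470] = 0.371983
  V(2,0) = exp(-r*dt) * [p*0.000000 + (1-p)*0.051423] = 0.026444
  V(2,1) = exp(-r*dt) * [p*0.051423 + (1-p)*0.197993] = 0.126717
  V(2,2) = exp(-r*dt) * [p*0.197993 + (1-p)*0.371983] = 0.287168
  V(1,0) = exp(-r*dt) * [p*0.026444 + (1-p)*0.126717] = 0.077968
  V(1,1) = exp(-r*dt) * [p*0.126717 + (1-p)*0.287168] = 0.209036
  V(0,0) = exp(-r*dt) * [p*0.077968 + (1-p)*0.209036] = 0.145251


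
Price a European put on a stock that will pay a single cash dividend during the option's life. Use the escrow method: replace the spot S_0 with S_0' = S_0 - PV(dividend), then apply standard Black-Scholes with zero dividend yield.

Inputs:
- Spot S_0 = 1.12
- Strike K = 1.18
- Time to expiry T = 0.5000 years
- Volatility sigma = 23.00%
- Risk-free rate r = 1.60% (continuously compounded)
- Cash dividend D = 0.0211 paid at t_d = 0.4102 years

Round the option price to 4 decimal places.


PV(D) = D * exp(-r * t_d) = 0.0211 * 0.99345829 = 0.02096197
S_0' = S_0 - PV(D) = 1.1200 - 0.02096197 = 1.09903803
d1 = (ln(S_0'/K) + (r + sigma^2/2)*T) / (sigma*sqrt(T)) = -0.30654099
d2 = d1 - sigma*sqrt(T) = -0.46917555
exp(-rT) = 0.99203191
N(-d1) = 0.62040361; N(-d2) = 0.68052792
P = K * exp(-rT) * N(-d2) - S_0' * N(-d1) = 1.1800 * 0.99203191 * 0.68052792 - 1.09903803 * 0.62040361 = 0.1148

Answer: Price = 0.1148


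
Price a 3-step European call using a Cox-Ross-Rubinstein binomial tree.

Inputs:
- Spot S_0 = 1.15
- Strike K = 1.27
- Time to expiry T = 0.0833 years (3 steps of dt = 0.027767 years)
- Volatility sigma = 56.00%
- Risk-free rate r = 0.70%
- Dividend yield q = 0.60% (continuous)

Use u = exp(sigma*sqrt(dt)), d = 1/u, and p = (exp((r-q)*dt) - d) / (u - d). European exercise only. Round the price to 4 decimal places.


dt = T/N = 0.027767
u = exp(sigma*sqrt(dt)) = 1.097807; d = 1/u = 0.910907
p = (exp((r-q)*dt) - d) / (u - d) = 0.476837
Discount per step: exp(-r*dt) = 0.999806
Stock lattice S(k, i) with i counting down-moves:
  k=0: S(0,0) = 1.1500
  k=1: S(1,0) = 1.2625; S(1,1) = 1.0475
  k=2: S(2,0) = 1.3860; S(2,1) = 1.1500; S(2,2) = 0.9542
  k=3: S(3,0) = 1.5215; S(3,1) = 1.2625; S(3,2) = 1.0475; S(3,3) = 0.8692
Terminal payoffs V(N, i) = max(S_T - K, 0):
  V(3,0) = 0.251514; V(3,1) = 0.000000; V(3,2) = 0.000000; V(3,3) = 0.000000
Backward induction: V(k, i) = exp(-r*dt) * [p * V(k+1, i) + (1-p) * V(k+1, i+1)].
  V(2,0) = exp(-r*dt) * [p*0.251514 + (1-p)*0.000000] = 0.119908
  V(2,1) = exp(-r*dt) * [p*0.000000 + (1-p)*0.000000] = 0.000000
  V(2,2) = exp(-r*dt) * [p*0.000000 + (1-p)*0.000000] = 0.000000
  V(1,0) = exp(-r*dt) * [p*0.119908 + (1-p)*0.000000] = 0.057165
  V(1,1) = exp(-r*dt) * [p*0.000000 + (1-p)*0.000000] = 0.000000
  V(0,0) = exp(-r*dt) * [p*0.057165 + (1-p)*0.000000] = 0.027253

Answer: Price = V(0,0) = 0.0273


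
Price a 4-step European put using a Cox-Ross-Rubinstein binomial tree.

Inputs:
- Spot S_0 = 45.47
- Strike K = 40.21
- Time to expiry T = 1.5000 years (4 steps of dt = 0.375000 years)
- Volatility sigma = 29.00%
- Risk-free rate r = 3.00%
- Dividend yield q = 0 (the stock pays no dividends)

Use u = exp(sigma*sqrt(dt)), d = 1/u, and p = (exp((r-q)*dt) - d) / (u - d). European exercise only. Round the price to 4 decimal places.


dt = T/N = 0.375000
u = exp(sigma*sqrt(dt)) = 1.194333; d = 1/u = 0.837287
p = (exp((r-q)*dt) - d) / (u - d) = 0.487406
Discount per step: exp(-r*dt) = 0.988813
Stock lattice S(k, i) with i counting down-moves:
  k=0: S(0,0) = 45.4700
  k=1: S(1,0) = 54.3063; S(1,1) = 38.0715
  k=2: S(2,0) = 64.8598; S(2,1) = 45.4700; S(2,2) = 31.8767
  k=3: S(3,0) = 77.4643; S(3,1) = 54.3063; S(3,2) = 38.0715; S(3,3) = 26.6900
  k=4: S(4,0) = 92.5181; S(4,1) = 64.8598; S(4,2) = 45.4700; S(4,3) = 31.8767; S(4,4) = 22.3472
Terminal payoffs V(N, i) = max(K - S_T, 0):
  V(4,0) = 0.000000; V(4,1) = 0.000000; V(4,2) = 0.000000; V(4,3) = 8.333255; V(4,4) = 17.862807
Backward induction: V(k, i) = exp(-r*dt) * [p * V(k+1, i) + (1-p) * V(k+1, i+1)].
  V(3,0) = exp(-r*dt) * [p*0.000000 + (1-p)*0.000000] = 0.000000
  V(3,1) = exp(-r*dt) * [p*0.000000 + (1-p)*0.000000] = 0.000000
  V(3,2) = exp(-r*dt) * [p*0.000000 + (1-p)*8.333255] = 4.223792
  V(3,3) = exp(-r*dt) * [p*8.333255 + (1-p)*17.862807] = 13.070178
  V(2,0) = exp(-r*dt) * [p*0.000000 + (1-p)*0.000000] = 0.000000
  V(2,1) = exp(-r*dt) * [p*0.000000 + (1-p)*4.223792] = 2.140871
  V(2,2) = exp(-r*dt) * [p*4.223792 + (1-p)*13.070178] = 8.660419
  V(1,0) = exp(-r*dt) * [p*0.000000 + (1-p)*2.140871] = 1.085121
  V(1,1) = exp(-r*dt) * [p*2.140871 + (1-p)*8.660419] = 5.421418
  V(0,0) = exp(-r*dt) * [p*1.085121 + (1-p)*5.421418] = 3.270877

Answer: Price = V(0,0) = 3.2709


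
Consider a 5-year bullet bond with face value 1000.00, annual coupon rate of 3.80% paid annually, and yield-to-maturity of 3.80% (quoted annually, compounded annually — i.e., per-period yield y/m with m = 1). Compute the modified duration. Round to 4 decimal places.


Coupon per period c = face * coupon_rate / m = 38.000000
Periods per year m = 1; per-period yield y/m = 0.038000
Number of cashflows N = 5
Cashflows (t years, CF_t, discount factor 1/(1+y/m)^(m*t), PV):
  t = 1.0000: CF_t = 38.000000, DF = 0.963391, PV = 36.608863
  t = 2.0000: CF_t = 38.000000, DF = 0.928122, PV = 35.268654
  t = 3.0000: CF_t = 38.000000, DF = 0.894145, PV = 33.977509
  t = 4.0000: CF_t = 38.000000, DF = 0.861411, PV = 32.733631
  t = 5.0000: CF_t = 1038.000000, DF = 0.829876, PV = 861.411342
Price P = sum_t PV_t = 1000.000000
First compute Macaulay numerator sum_t t * PV_t:
  t * PV_t at t = 1.0000: 36.608863
  t * PV_t at t = 2.0000: 70.537309
  t * PV_t at t = 3.0000: 101.932527
  t * PV_t at t = 4.0000: 130.934524
  t * PV_t at t = 5.0000: 4307.056712
Macaulay duration D = 4647.069935 / 1000.000000 = 4.647070
Modified duration = D / (1 + y/m) = 4.647070 / (1 + 0.038000) = 4.476946

Answer: Modified duration = 4.4769


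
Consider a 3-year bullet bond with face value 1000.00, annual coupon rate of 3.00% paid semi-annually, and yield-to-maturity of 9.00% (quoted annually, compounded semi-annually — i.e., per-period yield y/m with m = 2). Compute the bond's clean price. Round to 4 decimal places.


Answer: Price = 845.2638

Derivation:
Coupon per period c = face * coupon_rate / m = 15.000000
Periods per year m = 2; per-period yield y/m = 0.045000
Number of cashflows N = 6
Cashflows (t years, CF_t, discount factor 1/(1+y/m)^(m*t), PV):
  t = 0.5000: CF_t = 15.000000, DF = 0.956938, PV = 14.354067
  t = 1.0000: CF_t = 15.000000, DF = 0.915730, PV = 13.735949
  t = 1.5000: CF_t = 15.000000, DF = 0.876297, PV = 13.144449
  t = 2.0000: CF_t = 15.000000, DF = 0.838561, PV = 12.578420
  t = 2.5000: CF_t = 15.000000, DF = 0.802451, PV = 12.036766
  t = 3.0000: CF_t = 1015.000000, DF = 0.767896, PV = 779.414174
Price P = sum_t PV_t = 845.263826


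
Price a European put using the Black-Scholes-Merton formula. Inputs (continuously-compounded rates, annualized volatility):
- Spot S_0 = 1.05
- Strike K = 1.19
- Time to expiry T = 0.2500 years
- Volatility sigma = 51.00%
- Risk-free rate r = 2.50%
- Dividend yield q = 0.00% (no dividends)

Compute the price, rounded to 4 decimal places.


d1 = (ln(S/K) + (r - q + 0.5*sigma^2) * T) / (sigma * sqrt(T)) = -0.33882605
d2 = d1 - sigma * sqrt(T) = -0.59382605
exp(-rT) = 0.99376949; exp(-qT) = 1.00000000
P = K * exp(-rT) * N(-d2) - S_0 * exp(-qT) * N(-d1)
N(-d1) = 0.63262961; N(-d2) = 0.72368577
P = 1.1900 * 0.99376949 * 0.72368577 - 1.0500 * 1.00000000 * 0.63262961 = 0.1916

Answer: Price = 0.1916


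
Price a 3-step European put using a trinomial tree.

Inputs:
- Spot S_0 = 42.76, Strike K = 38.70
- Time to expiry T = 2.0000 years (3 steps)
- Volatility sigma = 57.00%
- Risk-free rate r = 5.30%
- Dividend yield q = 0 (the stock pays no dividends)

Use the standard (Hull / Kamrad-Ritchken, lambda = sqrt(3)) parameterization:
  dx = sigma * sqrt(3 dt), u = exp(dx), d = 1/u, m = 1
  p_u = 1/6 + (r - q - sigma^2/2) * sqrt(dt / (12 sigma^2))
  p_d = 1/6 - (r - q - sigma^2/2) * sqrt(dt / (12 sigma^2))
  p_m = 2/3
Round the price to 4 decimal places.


dt = T/N = 0.666667; dx = sigma*sqrt(3*dt) = 0.806102
u = exp(dx) = 2.239162; d = 1/u = 0.446596
p_u = 0.121408, p_m = 0.666667, p_d = 0.211926
Discount per step: exp(-r*dt) = 0.965284
Stock lattice S(k, j) with j the centered position index:
  k=0: S(0,+0) = 42.7600
  k=1: S(1,-1) = 19.0964; S(1,+0) = 42.7600; S(1,+1) = 95.7466
  k=2: S(2,-2) = 8.5284; S(2,-1) = 19.0964; S(2,+0) = 42.7600; S(2,+1) = 95.7466; S(2,+2) = 214.3921
  k=3: S(3,-3) = 3.8087; S(3,-2) = 8.5284; S(3,-1) = 19.0964; S(3,+0) = 42.7600; S(3,+1) = 95.7466; S(3,+2) = 214.3921; S(3,+3) = 480.0586
Terminal payoffs V(N, j) = max(K - S_T, 0):
  V(3,-3) = 34.891262; V(3,-2) = 30.171618; V(3,-1) = 19.603571; V(3,+0) = 0.000000; V(3,+1) = 0.000000; V(3,+2) = 0.000000; V(3,+3) = 0.000000
Backward induction: V(k, j) = exp(-r*dt) * [p_u * V(k+1, j+1) + p_m * V(k+1, j) + p_d * V(k+1, j-1)]
  V(2,-2) = exp(-r*dt) * [p_u*19.603571 + p_m*30.171618 + p_d*34.891262] = 28.851158
  V(2,-1) = exp(-r*dt) * [p_u*0.000000 + p_m*19.603571 + p_d*30.171618] = 18.787495
  V(2,+0) = exp(-r*dt) * [p_u*0.000000 + p_m*0.000000 + p_d*19.603571] = 4.010270
  V(2,+1) = exp(-r*dt) * [p_u*0.000000 + p_m*0.000000 + p_d*0.000000] = 0.000000
  V(2,+2) = exp(-r*dt) * [p_u*0.000000 + p_m*0.000000 + p_d*0.000000] = 0.000000
  V(1,-1) = exp(-r*dt) * [p_u*4.010270 + p_m*18.787495 + p_d*28.851158] = 18.462182
  V(1,+0) = exp(-r*dt) * [p_u*0.000000 + p_m*4.010270 + p_d*18.787495] = 6.424025
  V(1,+1) = exp(-r*dt) * [p_u*0.000000 + p_m*0.000000 + p_d*4.010270] = 0.820374
  V(0,+0) = exp(-r*dt) * [p_u*0.820374 + p_m*6.424025 + p_d*18.462182] = 8.006924

Answer: Price = V(0,0) = 8.0069


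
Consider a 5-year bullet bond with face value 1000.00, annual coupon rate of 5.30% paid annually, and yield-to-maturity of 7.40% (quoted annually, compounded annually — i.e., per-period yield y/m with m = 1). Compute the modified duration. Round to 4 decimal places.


Coupon per period c = face * coupon_rate / m = 53.000000
Periods per year m = 1; per-period yield y/m = 0.074000
Number of cashflows N = 5
Cashflows (t years, CF_t, discount factor 1/(1+y/m)^(m*t), PV):
  t = 1.0000: CF_t = 53.000000, DF = 0.931099, PV = 49.348231
  t = 2.0000: CF_t = 53.000000, DF = 0.866945, PV = 45.948073
  t = 3.0000: CF_t = 53.000000, DF = 0.807211, PV = 42.782191
  t = 4.0000: CF_t = 53.000000, DF = 0.751593, PV = 39.834443
  t = 5.0000: CF_t = 1053.000000, DF = 0.699808, PV = 736.897298
Price P = sum_t PV_t = 914.810237
First compute Macaulay numerator sum_t t * PV_t:
  t * PV_t at t = 1.0000: 49.348231
  t * PV_t at t = 2.0000: 91.896147
  t * PV_t at t = 3.0000: 128.346574
  t * PV_t at t = 4.0000: 159.337770
  t * PV_t at t = 5.0000: 3684.486492
Macaulay duration D = 4113.415214 / 914.810237 = 4.496468
Modified duration = D / (1 + y/m) = 4.496468 / (1 + 0.074000) = 4.186656

Answer: Modified duration = 4.1867


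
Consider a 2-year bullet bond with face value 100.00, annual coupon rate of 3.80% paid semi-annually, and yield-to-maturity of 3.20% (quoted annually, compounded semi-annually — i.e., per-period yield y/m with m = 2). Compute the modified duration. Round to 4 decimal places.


Answer: Modified duration = 1.9145

Derivation:
Coupon per period c = face * coupon_rate / m = 1.900000
Periods per year m = 2; per-period yield y/m = 0.016000
Number of cashflows N = 4
Cashflows (t years, CF_t, discount factor 1/(1+y/m)^(m*t), PV):
  t = 0.5000: CF_t = 1.900000, DF = 0.984252, PV = 1.870079
  t = 1.0000: CF_t = 1.900000, DF = 0.968752, PV = 1.840629
  t = 1.5000: CF_t = 1.900000, DF = 0.953496, PV = 1.811642
  t = 2.0000: CF_t = 101.900000, DF = 0.938480, PV = 95.631144
Price P = sum_t PV_t = 101.153494
First compute Macaulay numerator sum_t t * PV_t:
  t * PV_t at t = 0.5000: 0.935039
  t * PV_t at t = 1.0000: 1.840629
  t * PV_t at t = 1.5000: 2.717464
  t * PV_t at t = 2.0000: 191.262288
Macaulay duration D = 196.755420 / 101.153494 = 1.945117
Modified duration = D / (1 + y/m) = 1.945117 / (1 + 0.016000) = 1.914486


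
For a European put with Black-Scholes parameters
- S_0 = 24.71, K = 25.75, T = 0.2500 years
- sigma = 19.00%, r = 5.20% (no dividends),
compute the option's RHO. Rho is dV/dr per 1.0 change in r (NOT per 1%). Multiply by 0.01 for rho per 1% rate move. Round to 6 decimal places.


Answer: Rho = -4.033813

Derivation:
d1 = -0.2496221801; d2 = -0.3446221801
phi(d1) = 0.3867046137; exp(-qT) = 1.0000000000; exp(-rT) = 0.9870841350
N(-d2) = 0.6348107856
Rho = -K*T*exp(-rT)*N(-d2) = -25.7500 * 0.2500 * 0.9870841350 * 0.6348107856 = -4.033813


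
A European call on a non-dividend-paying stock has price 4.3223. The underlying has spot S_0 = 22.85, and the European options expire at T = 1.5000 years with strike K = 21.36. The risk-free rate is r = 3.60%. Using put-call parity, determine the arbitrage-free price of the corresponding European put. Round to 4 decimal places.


Put-call parity: C - P = S_0 * exp(-qT) - K * exp(-rT).
S_0 * exp(-qT) = 22.8500 * 1.00000000 = 22.85000000
K * exp(-rT) = 21.3600 * 0.94743211 = 20.23714979
P = C - S*exp(-qT) + K*exp(-rT)
P = 4.3223 - 22.85000000 + 20.23714979 = 1.7094

Answer: Put price = 1.7094


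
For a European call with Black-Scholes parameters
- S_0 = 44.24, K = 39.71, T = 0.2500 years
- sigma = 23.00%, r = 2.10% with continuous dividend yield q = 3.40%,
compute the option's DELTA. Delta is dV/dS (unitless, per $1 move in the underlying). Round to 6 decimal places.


Answer: Delta = 0.826571

Derivation:
d1 = 0.9685983658; d2 = 0.8535983658
phi(d1) = 0.2495664840; exp(-qT) = 0.9915360229; exp(-rT) = 0.9947637572
N(d1) = 0.8336271905
Delta = exp(-qT) * N(d1) = 0.9915360229 * 0.8336271905 = 0.826571


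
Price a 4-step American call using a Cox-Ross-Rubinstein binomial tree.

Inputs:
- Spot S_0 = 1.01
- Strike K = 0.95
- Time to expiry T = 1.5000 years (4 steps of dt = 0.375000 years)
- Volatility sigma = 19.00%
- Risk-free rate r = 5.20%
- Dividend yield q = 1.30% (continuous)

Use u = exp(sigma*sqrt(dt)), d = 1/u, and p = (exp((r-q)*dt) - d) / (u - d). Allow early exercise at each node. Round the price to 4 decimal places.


Answer: Price = V(0,0) = 0.1555

Derivation:
dt = T/N = 0.375000
u = exp(sigma*sqrt(dt)) = 1.123390; d = 1/u = 0.890163
p = (exp((r-q)*dt) - d) / (u - d) = 0.534113
Discount per step: exp(-r*dt) = 0.980689
Stock lattice S(k, i) with i counting down-moves:
  k=0: S(0,0) = 1.0100
  k=1: S(1,0) = 1.1346; S(1,1) = 0.8991
  k=2: S(2,0) = 1.2746; S(2,1) = 1.0100; S(2,2) = 0.8003
  k=3: S(3,0) = 1.4319; S(3,1) = 1.1346; S(3,2) = 0.8991; S(3,3) = 0.7124
  k=4: S(4,0) = 1.6086; S(4,1) = 1.2746; S(4,2) = 1.0100; S(4,3) = 0.8003; S(4,4) = 0.6342
Terminal payoffs V(N, i) = max(S_T - K, 0):
  V(4,0) = 0.658583; V(4,1) = 0.324625; V(4,2) = 0.060000; V(4,3) = 0.000000; V(4,4) = 0.000000
Backward induction: V(k, i) = exp(-r*dt) * [p * V(k+1, i) + (1-p) * V(k+1, i+1)]; then take max(V_cont, immediate exercise) for American.
  V(3,0) = exp(-r*dt) * [p*0.658583 + (1-p)*0.324625] = 0.493283; exercise = 0.481901; V(3,0) = max -> 0.493283
  V(3,1) = exp(-r*dt) * [p*0.324625 + (1-p)*0.060000] = 0.197451; exercise = 0.184624; V(3,1) = max -> 0.197451
  V(3,2) = exp(-r*dt) * [p*0.060000 + (1-p)*0.000000] = 0.031428; exercise = 0.000000; V(3,2) = max -> 0.031428
  V(3,3) = exp(-r*dt) * [p*0.000000 + (1-p)*0.000000] = 0.000000; exercise = 0.000000; V(3,3) = max -> 0.000000
  V(2,0) = exp(-r*dt) * [p*0.493283 + (1-p)*0.197451] = 0.348594; exercise = 0.324625; V(2,0) = max -> 0.348594
  V(2,1) = exp(-r*dt) * [p*0.197451 + (1-p)*0.031428] = 0.117784; exercise = 0.060000; V(2,1) = max -> 0.117784
  V(2,2) = exp(-r*dt) * [p*0.031428 + (1-p)*0.000000] = 0.016462; exercise = 0.000000; V(2,2) = max -> 0.016462
  V(1,0) = exp(-r*dt) * [p*0.348594 + (1-p)*0.117784] = 0.236408; exercise = 0.184624; V(1,0) = max -> 0.236408
  V(1,1) = exp(-r*dt) * [p*0.117784 + (1-p)*0.016462] = 0.069216; exercise = 0.000000; V(1,1) = max -> 0.069216
  V(0,0) = exp(-r*dt) * [p*0.236408 + (1-p)*0.069216] = 0.155454; exercise = 0.060000; V(0,0) = max -> 0.155454


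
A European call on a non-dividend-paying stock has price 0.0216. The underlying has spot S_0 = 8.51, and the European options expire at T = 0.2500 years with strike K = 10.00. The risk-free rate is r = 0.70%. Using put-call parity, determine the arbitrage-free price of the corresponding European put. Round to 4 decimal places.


Answer: Put price = 1.4941

Derivation:
Put-call parity: C - P = S_0 * exp(-qT) - K * exp(-rT).
S_0 * exp(-qT) = 8.5100 * 1.00000000 = 8.51000000
K * exp(-rT) = 10.0000 * 0.99825153 = 9.98251530
P = C - S*exp(-qT) + K*exp(-rT)
P = 0.0216 - 8.51000000 + 9.98251530 = 1.4941


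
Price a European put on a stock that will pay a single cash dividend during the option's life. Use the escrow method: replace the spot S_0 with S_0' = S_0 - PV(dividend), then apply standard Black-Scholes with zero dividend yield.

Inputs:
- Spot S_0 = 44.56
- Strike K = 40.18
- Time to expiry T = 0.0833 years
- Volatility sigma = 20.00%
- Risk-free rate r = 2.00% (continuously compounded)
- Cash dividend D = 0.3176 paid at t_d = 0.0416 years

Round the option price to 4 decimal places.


PV(D) = D * exp(-r * t_d) = 0.3176 * 0.99916835 = 0.31733587
S_0' = S_0 - PV(D) = 44.5600 - 0.31733587 = 44.24266413
d1 = (ln(S_0'/K) + (r + sigma^2/2)*T) / (sigma*sqrt(T)) = 1.72637232
d2 = d1 - sigma*sqrt(T) = 1.66864884
exp(-rT) = 0.99833539
N(-d1) = 0.04214023; N(-d2) = 0.04759350
P = K * exp(-rT) * N(-d2) - S_0' * N(-d1) = 40.1800 * 0.99833539 * 0.04759350 - 44.24266413 * 0.04214023 = 0.0447

Answer: Price = 0.0447


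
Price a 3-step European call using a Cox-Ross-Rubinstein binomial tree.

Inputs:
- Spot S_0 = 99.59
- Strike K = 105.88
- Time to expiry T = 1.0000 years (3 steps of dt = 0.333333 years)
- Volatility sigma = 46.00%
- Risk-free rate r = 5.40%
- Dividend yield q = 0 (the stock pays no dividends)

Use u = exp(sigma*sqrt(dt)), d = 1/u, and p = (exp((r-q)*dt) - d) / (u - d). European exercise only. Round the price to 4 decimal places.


Answer: Price = V(0,0) = 19.1029

Derivation:
dt = T/N = 0.333333
u = exp(sigma*sqrt(dt)) = 1.304189; d = 1/u = 0.766760
p = (exp((r-q)*dt) - d) / (u - d) = 0.467788
Discount per step: exp(-r*dt) = 0.982161
Stock lattice S(k, i) with i counting down-moves:
  k=0: S(0,0) = 99.5900
  k=1: S(1,0) = 129.8841; S(1,1) = 76.3617
  k=2: S(2,0) = 169.3934; S(2,1) = 99.5900; S(2,2) = 58.5511
  k=3: S(3,0) = 220.9210; S(3,1) = 129.8841; S(3,2) = 76.3617; S(3,3) = 44.8946
Terminal payoffs V(N, i) = max(S_T - K, 0):
  V(3,0) = 115.040991; V(3,1) = 24.004148; V(3,2) = 0.000000; V(3,3) = 0.000000
Backward induction: V(k, i) = exp(-r*dt) * [p * V(k+1, i) + (1-p) * V(k+1, i+1)].
  V(2,0) = exp(-r*dt) * [p*115.040991 + (1-p)*24.004148] = 65.402221
  V(2,1) = exp(-r*dt) * [p*24.004148 + (1-p)*0.000000] = 11.028549
  V(2,2) = exp(-r*dt) * [p*0.000000 + (1-p)*0.000000] = 0.000000
  V(1,0) = exp(-r*dt) * [p*65.402221 + (1-p)*11.028549] = 35.813439
  V(1,1) = exp(-r*dt) * [p*11.028549 + (1-p)*0.000000] = 5.066995
  V(0,0) = exp(-r*dt) * [p*35.813439 + (1-p)*5.066995] = 19.102858


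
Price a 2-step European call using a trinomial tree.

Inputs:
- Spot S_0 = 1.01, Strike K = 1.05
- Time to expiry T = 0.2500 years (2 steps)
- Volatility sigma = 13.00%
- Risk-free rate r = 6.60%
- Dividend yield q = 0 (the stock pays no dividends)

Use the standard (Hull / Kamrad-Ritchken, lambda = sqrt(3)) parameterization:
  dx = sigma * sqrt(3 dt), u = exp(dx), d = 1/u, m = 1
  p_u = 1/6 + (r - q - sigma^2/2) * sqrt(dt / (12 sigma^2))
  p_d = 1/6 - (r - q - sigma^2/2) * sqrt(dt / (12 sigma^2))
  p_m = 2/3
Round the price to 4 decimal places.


dt = T/N = 0.125000; dx = sigma*sqrt(3*dt) = 0.079608
u = exp(dx) = 1.082863; d = 1/u = 0.923478
p_u = 0.211849, p_m = 0.666667, p_d = 0.121485
Discount per step: exp(-r*dt) = 0.991784
Stock lattice S(k, j) with j the centered position index:
  k=0: S(0,+0) = 1.0100
  k=1: S(1,-1) = 0.9327; S(1,+0) = 1.0100; S(1,+1) = 1.0937
  k=2: S(2,-2) = 0.8613; S(2,-1) = 0.9327; S(2,+0) = 1.0100; S(2,+1) = 1.0937; S(2,+2) = 1.1843
Terminal payoffs V(N, j) = max(S_T - K, 0):
  V(2,-2) = 0.000000; V(2,-1) = 0.000000; V(2,+0) = 0.000000; V(2,+1) = 0.043692; V(2,+2) = 0.134318
Backward induction: V(k, j) = exp(-r*dt) * [p_u * V(k+1, j+1) + p_m * V(k+1, j) + p_d * V(k+1, j-1)]
  V(1,-1) = exp(-r*dt) * [p_u*0.000000 + p_m*0.000000 + p_d*0.000000] = 0.000000
  V(1,+0) = exp(-r*dt) * [p_u*0.043692 + p_m*0.000000 + p_d*0.000000] = 0.009180
  V(1,+1) = exp(-r*dt) * [p_u*0.134318 + p_m*0.043692 + p_d*0.000000] = 0.057110
  V(0,+0) = exp(-r*dt) * [p_u*0.057110 + p_m*0.009180 + p_d*0.000000] = 0.018069

Answer: Price = V(0,0) = 0.0181


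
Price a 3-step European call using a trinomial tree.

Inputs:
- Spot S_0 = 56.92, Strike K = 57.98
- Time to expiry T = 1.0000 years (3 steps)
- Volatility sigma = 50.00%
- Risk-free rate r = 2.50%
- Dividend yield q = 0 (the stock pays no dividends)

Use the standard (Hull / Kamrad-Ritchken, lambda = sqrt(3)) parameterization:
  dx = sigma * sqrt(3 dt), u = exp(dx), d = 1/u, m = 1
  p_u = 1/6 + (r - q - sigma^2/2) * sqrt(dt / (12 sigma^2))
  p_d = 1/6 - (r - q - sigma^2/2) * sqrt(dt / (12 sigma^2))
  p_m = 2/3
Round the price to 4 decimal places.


Answer: Price = V(0,0) = 10.4023

Derivation:
dt = T/N = 0.333333; dx = sigma*sqrt(3*dt) = 0.500000
u = exp(dx) = 1.648721; d = 1/u = 0.606531
p_u = 0.133333, p_m = 0.666667, p_d = 0.200000
Discount per step: exp(-r*dt) = 0.991701
Stock lattice S(k, j) with j the centered position index:
  k=0: S(0,+0) = 56.9200
  k=1: S(1,-1) = 34.5237; S(1,+0) = 56.9200; S(1,+1) = 93.8452
  k=2: S(2,-2) = 20.9397; S(2,-1) = 34.5237; S(2,+0) = 56.9200; S(2,+1) = 93.8452; S(2,+2) = 154.7246
  k=3: S(3,-3) = 12.7006; S(3,-2) = 20.9397; S(3,-1) = 34.5237; S(3,+0) = 56.9200; S(3,+1) = 93.8452; S(3,+2) = 154.7246; S(3,+3) = 255.0977
Terminal payoffs V(N, j) = max(S_T - K, 0):
  V(3,-3) = 0.000000; V(3,-2) = 0.000000; V(3,-1) = 0.000000; V(3,+0) = 0.000000; V(3,+1) = 35.865215; V(3,+2) = 96.744602; V(3,+3) = 197.117742
Backward induction: V(k, j) = exp(-r*dt) * [p_u * V(k+1, j+1) + p_m * V(k+1, j) + p_d * V(k+1, j-1)]
  V(2,-2) = exp(-r*dt) * [p_u*0.000000 + p_m*0.000000 + p_d*0.000000] = 0.000000
  V(2,-1) = exp(-r*dt) * [p_u*0.000000 + p_m*0.000000 + p_d*0.000000] = 0.000000
  V(2,+0) = exp(-r*dt) * [p_u*35.865215 + p_m*0.000000 + p_d*0.000000] = 4.742344
  V(2,+1) = exp(-r*dt) * [p_u*96.744602 + p_m*35.865215 + p_d*0.000000] = 36.503953
  V(2,+2) = exp(-r*dt) * [p_u*197.117742 + p_m*96.744602 + p_d*35.865215] = 97.138936
  V(1,-1) = exp(-r*dt) * [p_u*4.742344 + p_m*0.000000 + p_d*0.000000] = 0.627065
  V(1,+0) = exp(-r*dt) * [p_u*36.503953 + p_m*4.742344 + p_d*0.000000] = 7.962128
  V(1,+1) = exp(-r*dt) * [p_u*97.138936 + p_m*36.503953 + p_d*4.742344] = 37.918984
  V(0,+0) = exp(-r*dt) * [p_u*37.918984 + p_m*7.962128 + p_d*0.627065] = 10.402315


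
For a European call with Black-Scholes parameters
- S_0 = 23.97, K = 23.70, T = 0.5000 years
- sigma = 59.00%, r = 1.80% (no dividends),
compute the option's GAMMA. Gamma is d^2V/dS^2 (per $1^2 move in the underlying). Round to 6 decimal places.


Answer: Gamma = 0.038595

Derivation:
d1 = 0.2573221508; d2 = -0.1598708501
phi(d1) = 0.3859506074; exp(-qT) = 1.0000000000; exp(-rT) = 0.9910403788
Gamma = exp(-qT) * phi(d1) / (S * sigma * sqrt(T)) = 1.0000000000 * 0.3859506074 / (23.9700 * 0.5900 * 0.7071067812) = 0.038595


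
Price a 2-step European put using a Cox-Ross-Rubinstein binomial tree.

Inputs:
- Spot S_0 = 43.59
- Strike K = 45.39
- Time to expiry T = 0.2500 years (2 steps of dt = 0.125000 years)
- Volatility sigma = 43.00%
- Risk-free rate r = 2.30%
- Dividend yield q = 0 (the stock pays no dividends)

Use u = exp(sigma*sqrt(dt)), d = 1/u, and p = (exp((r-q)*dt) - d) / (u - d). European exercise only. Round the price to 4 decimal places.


Answer: Price = V(0,0) = 4.5656

Derivation:
dt = T/N = 0.125000
u = exp(sigma*sqrt(dt)) = 1.164193; d = 1/u = 0.858964
p = (exp((r-q)*dt) - d) / (u - d) = 0.471499
Discount per step: exp(-r*dt) = 0.997129
Stock lattice S(k, i) with i counting down-moves:
  k=0: S(0,0) = 43.5900
  k=1: S(1,0) = 50.7472; S(1,1) = 37.4423
  k=2: S(2,0) = 59.0795; S(2,1) = 43.5900; S(2,2) = 32.1616
Terminal payoffs V(N, i) = max(K - S_T, 0):
  V(2,0) = 0.000000; V(2,1) = 1.800000; V(2,2) = 13.228443
Backward induction: V(k, i) = exp(-r*dt) * [p * V(k+1, i) + (1-p) * V(k+1, i+1)].
  V(1,0) = exp(-r*dt) * [p*0.000000 + (1-p)*1.800000] = 0.948571
  V(1,1) = exp(-r*dt) * [p*1.800000 + (1-p)*13.228443] = 7.817439
  V(0,0) = exp(-r*dt) * [p*0.948571 + (1-p)*7.817439] = 4.565631


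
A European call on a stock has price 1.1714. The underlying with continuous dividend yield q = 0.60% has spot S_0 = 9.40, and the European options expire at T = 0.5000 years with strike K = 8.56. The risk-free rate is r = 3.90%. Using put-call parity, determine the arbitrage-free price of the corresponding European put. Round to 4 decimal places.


Answer: Put price = 0.1943

Derivation:
Put-call parity: C - P = S_0 * exp(-qT) - K * exp(-rT).
S_0 * exp(-qT) = 9.4000 * 0.99700450 = 9.37184226
K * exp(-rT) = 8.5600 * 0.98068890 = 8.39469694
P = C - S*exp(-qT) + K*exp(-rT)
P = 1.1714 - 9.37184226 + 8.39469694 = 0.1943


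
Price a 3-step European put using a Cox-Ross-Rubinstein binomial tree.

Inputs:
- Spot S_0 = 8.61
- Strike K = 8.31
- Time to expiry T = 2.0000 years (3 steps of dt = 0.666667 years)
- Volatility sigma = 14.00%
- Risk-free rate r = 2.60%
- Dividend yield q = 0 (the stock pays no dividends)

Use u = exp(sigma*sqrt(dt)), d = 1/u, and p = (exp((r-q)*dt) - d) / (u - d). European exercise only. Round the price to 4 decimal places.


dt = T/N = 0.666667
u = exp(sigma*sqrt(dt)) = 1.121099; d = 1/u = 0.891982
p = (exp((r-q)*dt) - d) / (u - d) = 0.547766
Discount per step: exp(-r*dt) = 0.982816
Stock lattice S(k, i) with i counting down-moves:
  k=0: S(0,0) = 8.6100
  k=1: S(1,0) = 9.6527; S(1,1) = 7.6800
  k=2: S(2,0) = 10.8216; S(2,1) = 8.6100; S(2,2) = 6.8504
  k=3: S(3,0) = 12.1321; S(3,1) = 9.6527; S(3,2) = 7.6800; S(3,3) = 6.1104
Terminal payoffs V(N, i) = max(K - S_T, 0):
  V(3,0) = 0.000000; V(3,1) = 0.000000; V(3,2) = 0.630036; V(3,3) = 2.199579
Backward induction: V(k, i) = exp(-r*dt) * [p * V(k+1, i) + (1-p) * V(k+1, i+1)].
  V(2,0) = exp(-r*dt) * [p*0.000000 + (1-p)*0.000000] = 0.000000
  V(2,1) = exp(-r*dt) * [p*0.000000 + (1-p)*0.630036] = 0.280028
  V(2,2) = exp(-r*dt) * [p*0.630036 + (1-p)*2.199579] = 1.316813
  V(1,0) = exp(-r*dt) * [p*0.000000 + (1-p)*0.280028] = 0.124462
  V(1,1) = exp(-r*dt) * [p*0.280028 + (1-p)*1.316813] = 0.736029
  V(0,0) = exp(-r*dt) * [p*0.124462 + (1-p)*0.736029] = 0.394142

Answer: Price = V(0,0) = 0.3941


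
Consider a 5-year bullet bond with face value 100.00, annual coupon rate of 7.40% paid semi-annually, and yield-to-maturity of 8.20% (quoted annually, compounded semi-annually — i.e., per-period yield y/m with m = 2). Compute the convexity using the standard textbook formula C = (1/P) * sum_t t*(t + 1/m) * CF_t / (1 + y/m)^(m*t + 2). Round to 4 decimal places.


Coupon per period c = face * coupon_rate / m = 3.700000
Periods per year m = 2; per-period yield y/m = 0.041000
Number of cashflows N = 10
Cashflows (t years, CF_t, discount factor 1/(1+y/m)^(m*t), PV):
  t = 0.5000: CF_t = 3.700000, DF = 0.960615, PV = 3.554275
  t = 1.0000: CF_t = 3.700000, DF = 0.922781, PV = 3.414289
  t = 1.5000: CF_t = 3.700000, DF = 0.886437, PV = 3.279816
  t = 2.0000: CF_t = 3.700000, DF = 0.851524, PV = 3.150640
  t = 2.5000: CF_t = 3.700000, DF = 0.817987, PV = 3.026552
  t = 3.0000: CF_t = 3.700000, DF = 0.785770, PV = 2.907350
  t = 3.5000: CF_t = 3.700000, DF = 0.754823, PV = 2.792844
  t = 4.0000: CF_t = 3.700000, DF = 0.725094, PV = 2.682847
  t = 4.5000: CF_t = 3.700000, DF = 0.696536, PV = 2.577182
  t = 5.0000: CF_t = 103.700000, DF = 0.669103, PV = 69.385938
Price P = sum_t PV_t = 96.771732
Convexity numerator sum_t t*(t + 1/m) * CF_t / (1+y/m)^(m*t + 2):
  t = 0.5000: term = 1.639908
  t = 1.0000: term = 4.725960
  t = 1.5000: term = 9.079655
  t = 2.0000: term = 14.536751
  t = 2.5000: term = 20.946327
  t = 3.0000: term = 28.169892
  t = 3.5000: term = 36.080554
  t = 4.0000: term = 44.562232
  t = 4.5000: term = 53.508924
  t = 5.0000: term = 1760.770268
Convexity = (1/P) * sum = 1974.020471 / 96.771732 = 20.398730

Answer: Convexity = 20.3987
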